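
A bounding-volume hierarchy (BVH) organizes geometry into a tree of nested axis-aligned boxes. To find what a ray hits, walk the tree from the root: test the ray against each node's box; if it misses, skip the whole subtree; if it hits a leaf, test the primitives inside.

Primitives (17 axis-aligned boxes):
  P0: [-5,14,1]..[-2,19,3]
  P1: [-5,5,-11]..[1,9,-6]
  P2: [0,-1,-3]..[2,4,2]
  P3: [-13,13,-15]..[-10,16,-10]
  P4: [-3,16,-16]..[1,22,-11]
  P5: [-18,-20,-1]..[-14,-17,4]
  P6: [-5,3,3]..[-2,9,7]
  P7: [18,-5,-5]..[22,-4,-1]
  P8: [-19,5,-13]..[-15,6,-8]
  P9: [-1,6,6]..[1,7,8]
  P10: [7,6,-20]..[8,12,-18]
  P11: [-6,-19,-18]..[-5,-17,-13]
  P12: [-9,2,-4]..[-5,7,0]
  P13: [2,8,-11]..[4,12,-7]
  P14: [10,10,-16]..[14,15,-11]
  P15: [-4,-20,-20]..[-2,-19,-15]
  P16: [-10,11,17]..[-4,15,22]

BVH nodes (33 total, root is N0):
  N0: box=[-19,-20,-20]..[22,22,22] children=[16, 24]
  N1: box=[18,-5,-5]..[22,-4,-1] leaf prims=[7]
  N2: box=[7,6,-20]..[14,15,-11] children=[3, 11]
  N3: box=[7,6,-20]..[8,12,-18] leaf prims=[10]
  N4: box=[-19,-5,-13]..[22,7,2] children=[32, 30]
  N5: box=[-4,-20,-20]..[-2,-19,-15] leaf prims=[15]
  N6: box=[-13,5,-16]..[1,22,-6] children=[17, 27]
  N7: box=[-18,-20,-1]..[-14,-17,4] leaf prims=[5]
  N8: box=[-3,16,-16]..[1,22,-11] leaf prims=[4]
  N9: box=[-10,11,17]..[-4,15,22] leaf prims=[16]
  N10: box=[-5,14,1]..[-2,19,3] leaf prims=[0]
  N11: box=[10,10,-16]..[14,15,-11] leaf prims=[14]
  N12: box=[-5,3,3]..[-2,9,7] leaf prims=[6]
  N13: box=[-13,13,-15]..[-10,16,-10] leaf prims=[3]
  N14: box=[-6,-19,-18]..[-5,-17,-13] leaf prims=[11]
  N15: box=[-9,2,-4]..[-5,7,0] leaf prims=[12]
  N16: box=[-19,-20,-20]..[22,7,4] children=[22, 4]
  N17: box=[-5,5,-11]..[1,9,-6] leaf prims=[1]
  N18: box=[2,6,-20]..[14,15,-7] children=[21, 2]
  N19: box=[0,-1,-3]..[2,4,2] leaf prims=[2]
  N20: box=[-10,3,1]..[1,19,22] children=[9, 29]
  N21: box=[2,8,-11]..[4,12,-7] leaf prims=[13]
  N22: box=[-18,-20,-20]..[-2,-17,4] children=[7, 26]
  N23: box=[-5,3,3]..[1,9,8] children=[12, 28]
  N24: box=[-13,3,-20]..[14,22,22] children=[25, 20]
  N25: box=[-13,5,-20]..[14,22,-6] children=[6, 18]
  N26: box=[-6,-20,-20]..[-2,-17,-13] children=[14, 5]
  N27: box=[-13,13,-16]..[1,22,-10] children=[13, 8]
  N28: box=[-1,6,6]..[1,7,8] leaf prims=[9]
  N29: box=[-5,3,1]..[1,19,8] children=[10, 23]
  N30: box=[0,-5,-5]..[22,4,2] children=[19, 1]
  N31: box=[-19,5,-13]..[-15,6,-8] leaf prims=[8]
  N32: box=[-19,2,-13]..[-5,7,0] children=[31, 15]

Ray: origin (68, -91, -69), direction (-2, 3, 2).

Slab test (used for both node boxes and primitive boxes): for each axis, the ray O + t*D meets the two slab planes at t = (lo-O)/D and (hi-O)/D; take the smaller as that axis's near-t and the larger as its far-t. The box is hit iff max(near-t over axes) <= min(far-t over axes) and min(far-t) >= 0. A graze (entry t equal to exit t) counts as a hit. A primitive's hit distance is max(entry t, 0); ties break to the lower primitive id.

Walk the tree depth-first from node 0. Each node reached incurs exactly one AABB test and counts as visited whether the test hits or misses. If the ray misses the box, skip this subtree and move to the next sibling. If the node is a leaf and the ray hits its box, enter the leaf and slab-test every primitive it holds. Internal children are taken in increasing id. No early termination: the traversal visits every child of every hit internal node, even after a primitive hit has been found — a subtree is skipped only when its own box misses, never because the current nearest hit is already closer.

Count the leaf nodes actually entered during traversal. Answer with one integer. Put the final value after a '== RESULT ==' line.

Traverse from the root:
N0 x:[23,87/2] y:[71/3,113/3] z:[49/2,91/2] -> hit [49/2,113/3], descend [16, 24]
  N16 x:[23,87/2] y:[71/3,98/3] z:[49/2,73/2] -> hit [49/2,98/3], descend [4, 22]
    N4 x:[23,87/2] y:[86/3,98/3] z:[28,71/2] -> hit [86/3,98/3], descend [30, 32]
      N30 x:[23,34] y:[86/3,95/3] z:[32,71/2] -> miss, prune
      N32 x:[73/2,87/2] y:[31,98/3] z:[28,69/2] -> miss, prune
    N22 x:[35,43] y:[71/3,74/3] z:[49/2,73/2] -> miss, prune
  N24 x:[27,81/2] y:[94/3,113/3] z:[49/2,91/2] -> hit [94/3,113/3], descend [20, 25]
    N20 x:[67/2,39] y:[94/3,110/3] z:[35,91/2] -> hit [35,110/3], descend [9, 29]
      N9 x:[36,39] y:[34,106/3] z:[43,91/2] -> miss, prune
      N29 x:[67/2,73/2] y:[94/3,110/3] z:[35,77/2] -> hit [35,73/2], descend [10, 23]
        N10 x:[35,73/2] y:[35,110/3] z:[35,36] -> hit [35,36] leaf, test {P0@t=35}
        N23 x:[67/2,73/2] y:[94/3,100/3] z:[36,77/2] -> miss, prune
    N25 x:[27,81/2] y:[32,113/3] z:[49/2,63/2] -> miss, prune

order=[0, 16, 4, 30, 32, 22, 24, 20, 9, 29, 10, 23, 25]  |boxes|=13  |leaves|=1  hit=P0

== RESULT ==
1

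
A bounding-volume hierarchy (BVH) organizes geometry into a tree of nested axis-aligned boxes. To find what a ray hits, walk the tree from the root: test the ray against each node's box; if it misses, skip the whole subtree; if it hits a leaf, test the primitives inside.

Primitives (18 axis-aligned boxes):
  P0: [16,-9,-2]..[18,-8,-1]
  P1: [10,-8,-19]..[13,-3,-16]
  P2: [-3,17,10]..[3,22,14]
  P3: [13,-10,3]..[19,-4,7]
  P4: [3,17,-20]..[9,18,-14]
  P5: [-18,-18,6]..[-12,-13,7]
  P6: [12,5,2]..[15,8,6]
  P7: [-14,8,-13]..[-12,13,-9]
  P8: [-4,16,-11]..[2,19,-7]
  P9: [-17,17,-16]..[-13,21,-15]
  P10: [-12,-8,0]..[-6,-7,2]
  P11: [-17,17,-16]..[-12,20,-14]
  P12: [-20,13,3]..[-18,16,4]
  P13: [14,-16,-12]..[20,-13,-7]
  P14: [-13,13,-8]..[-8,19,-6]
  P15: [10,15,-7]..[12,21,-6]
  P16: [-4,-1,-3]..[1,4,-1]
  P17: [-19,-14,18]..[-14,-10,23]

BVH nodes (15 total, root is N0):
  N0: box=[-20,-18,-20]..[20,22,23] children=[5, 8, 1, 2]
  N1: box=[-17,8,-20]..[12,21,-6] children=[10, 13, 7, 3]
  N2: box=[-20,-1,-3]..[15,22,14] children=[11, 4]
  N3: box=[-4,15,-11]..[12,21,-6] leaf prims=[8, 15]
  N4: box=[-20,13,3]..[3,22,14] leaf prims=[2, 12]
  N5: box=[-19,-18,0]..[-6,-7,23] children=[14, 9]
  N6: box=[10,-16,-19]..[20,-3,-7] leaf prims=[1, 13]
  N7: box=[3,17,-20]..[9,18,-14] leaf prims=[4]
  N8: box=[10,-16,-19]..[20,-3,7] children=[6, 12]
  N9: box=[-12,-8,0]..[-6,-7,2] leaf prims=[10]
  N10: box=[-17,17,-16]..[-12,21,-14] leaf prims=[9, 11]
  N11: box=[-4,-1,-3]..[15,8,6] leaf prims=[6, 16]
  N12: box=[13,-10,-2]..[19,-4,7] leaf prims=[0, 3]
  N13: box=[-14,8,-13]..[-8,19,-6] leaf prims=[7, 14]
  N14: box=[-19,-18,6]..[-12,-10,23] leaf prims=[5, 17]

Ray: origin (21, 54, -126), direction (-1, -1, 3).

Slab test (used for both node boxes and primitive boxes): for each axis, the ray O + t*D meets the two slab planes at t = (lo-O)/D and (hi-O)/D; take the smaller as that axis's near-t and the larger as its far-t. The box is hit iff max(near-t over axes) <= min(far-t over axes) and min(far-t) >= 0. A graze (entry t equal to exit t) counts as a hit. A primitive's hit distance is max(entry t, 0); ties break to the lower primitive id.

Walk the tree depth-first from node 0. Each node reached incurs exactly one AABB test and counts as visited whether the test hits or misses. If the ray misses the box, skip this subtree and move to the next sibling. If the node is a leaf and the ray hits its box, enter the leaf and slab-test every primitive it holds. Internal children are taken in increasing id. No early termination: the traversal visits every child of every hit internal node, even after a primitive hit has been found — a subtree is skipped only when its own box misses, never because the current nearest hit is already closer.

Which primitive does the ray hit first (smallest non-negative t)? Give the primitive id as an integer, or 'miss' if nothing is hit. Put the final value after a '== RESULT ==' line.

Trace the traversal:
N0 x:[1,41] y:[32,72] z:[106/3,149/3] -> hit [106/3,41], descend [1, 2, 5, 8]
  N1 x:[9,38] y:[33,46] z:[106/3,40] -> hit [106/3,38], descend [3, 7, 10, 13]
    N3 x:[9,25] y:[33,39] z:[115/3,40] -> miss, prune
    N7 x:[12,18] y:[36,37] z:[106/3,112/3] -> miss, prune
    N10 x:[33,38] y:[33,37] z:[110/3,112/3] -> hit [110/3,37] leaf, test {P9@t=110/3, P11@t=110/3}
    N13 x:[29,35] y:[35,46] z:[113/3,40] -> miss, prune
  N2 x:[6,41] y:[32,55] z:[41,140/3] -> hit [41,41], descend [4, 11]
    N4 x:[18,41] y:[32,41] z:[43,140/3] -> miss, prune
    N11 x:[6,25] y:[46,55] z:[41,44] -> miss, prune
  N5 x:[27,40] y:[61,72] z:[42,149/3] -> miss, prune
  N8 x:[1,11] y:[57,70] z:[107/3,133/3] -> miss, prune

order=[0, 1, 3, 7, 10, 13, 2, 4, 11, 5, 8]  |boxes|=11  |leaves|=1  hit=P9

== RESULT ==
9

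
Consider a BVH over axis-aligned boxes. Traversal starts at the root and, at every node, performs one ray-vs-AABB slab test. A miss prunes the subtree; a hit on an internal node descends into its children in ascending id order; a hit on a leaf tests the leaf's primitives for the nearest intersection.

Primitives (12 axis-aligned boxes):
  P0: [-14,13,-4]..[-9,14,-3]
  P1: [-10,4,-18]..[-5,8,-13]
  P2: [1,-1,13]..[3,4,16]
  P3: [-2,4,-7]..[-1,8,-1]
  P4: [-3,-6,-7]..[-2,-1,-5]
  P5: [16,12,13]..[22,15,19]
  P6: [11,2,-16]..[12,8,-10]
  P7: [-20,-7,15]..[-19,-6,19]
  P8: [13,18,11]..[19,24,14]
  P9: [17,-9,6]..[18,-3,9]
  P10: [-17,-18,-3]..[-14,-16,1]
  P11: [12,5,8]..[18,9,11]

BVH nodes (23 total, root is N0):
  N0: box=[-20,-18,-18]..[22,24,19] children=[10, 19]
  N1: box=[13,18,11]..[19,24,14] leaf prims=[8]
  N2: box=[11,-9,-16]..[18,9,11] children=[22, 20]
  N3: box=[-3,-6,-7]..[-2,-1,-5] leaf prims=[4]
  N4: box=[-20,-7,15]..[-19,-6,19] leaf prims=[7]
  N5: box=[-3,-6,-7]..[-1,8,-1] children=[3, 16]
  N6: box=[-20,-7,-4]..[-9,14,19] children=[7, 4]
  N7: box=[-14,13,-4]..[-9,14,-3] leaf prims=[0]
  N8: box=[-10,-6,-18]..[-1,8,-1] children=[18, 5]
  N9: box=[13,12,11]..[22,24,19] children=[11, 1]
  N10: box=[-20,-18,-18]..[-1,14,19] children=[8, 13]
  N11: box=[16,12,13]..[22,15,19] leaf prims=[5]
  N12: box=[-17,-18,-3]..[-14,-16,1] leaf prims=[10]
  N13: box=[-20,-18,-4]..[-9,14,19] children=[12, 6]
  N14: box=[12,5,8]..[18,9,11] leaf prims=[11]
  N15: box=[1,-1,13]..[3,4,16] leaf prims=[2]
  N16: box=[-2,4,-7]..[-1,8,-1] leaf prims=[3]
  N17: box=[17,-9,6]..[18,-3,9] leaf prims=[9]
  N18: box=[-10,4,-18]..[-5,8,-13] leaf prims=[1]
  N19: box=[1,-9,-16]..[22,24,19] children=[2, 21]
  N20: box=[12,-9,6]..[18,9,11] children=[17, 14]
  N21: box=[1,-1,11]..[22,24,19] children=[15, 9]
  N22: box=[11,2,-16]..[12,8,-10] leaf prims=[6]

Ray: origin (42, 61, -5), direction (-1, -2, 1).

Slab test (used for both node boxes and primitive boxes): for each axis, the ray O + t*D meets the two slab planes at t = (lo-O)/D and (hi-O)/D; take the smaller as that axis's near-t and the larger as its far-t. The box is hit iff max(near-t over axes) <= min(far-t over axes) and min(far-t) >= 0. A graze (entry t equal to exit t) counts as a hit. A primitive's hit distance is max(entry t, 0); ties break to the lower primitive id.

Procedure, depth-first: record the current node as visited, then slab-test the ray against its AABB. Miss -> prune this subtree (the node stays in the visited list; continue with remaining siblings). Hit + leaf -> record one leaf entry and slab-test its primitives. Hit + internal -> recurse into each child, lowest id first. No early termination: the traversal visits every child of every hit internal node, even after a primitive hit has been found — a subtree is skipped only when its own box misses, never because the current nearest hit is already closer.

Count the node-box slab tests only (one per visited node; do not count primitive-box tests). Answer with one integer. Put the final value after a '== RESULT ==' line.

Trace the traversal:
N0 x:[20,62] y:[37/2,79/2] z:[-13,24] -> hit [20,24], descend [10, 19]
  N10 x:[43,62] y:[47/2,79/2] z:[-13,24] -> miss, prune
  N19 x:[20,41] y:[37/2,35] z:[-11,24] -> hit [20,24], descend [2, 21]
    N2 x:[24,31] y:[26,35] z:[-11,16] -> miss, prune
    N21 x:[20,41] y:[37/2,31] z:[16,24] -> hit [20,24], descend [9, 15]
      N9 x:[20,29] y:[37/2,49/2] z:[16,24] -> hit [20,24], descend [1, 11]
        N1 x:[23,29] y:[37/2,43/2] z:[16,19] -> miss, prune
        N11 x:[20,26] y:[23,49/2] z:[18,24] -> hit [23,24] leaf, test {P5@t=23}
      N15 x:[39,41] y:[57/2,31] z:[18,21] -> miss, prune

order=[0, 10, 19, 2, 21, 9, 1, 11, 15]  |boxes|=9  |leaves|=1  hit=P5

== RESULT ==
9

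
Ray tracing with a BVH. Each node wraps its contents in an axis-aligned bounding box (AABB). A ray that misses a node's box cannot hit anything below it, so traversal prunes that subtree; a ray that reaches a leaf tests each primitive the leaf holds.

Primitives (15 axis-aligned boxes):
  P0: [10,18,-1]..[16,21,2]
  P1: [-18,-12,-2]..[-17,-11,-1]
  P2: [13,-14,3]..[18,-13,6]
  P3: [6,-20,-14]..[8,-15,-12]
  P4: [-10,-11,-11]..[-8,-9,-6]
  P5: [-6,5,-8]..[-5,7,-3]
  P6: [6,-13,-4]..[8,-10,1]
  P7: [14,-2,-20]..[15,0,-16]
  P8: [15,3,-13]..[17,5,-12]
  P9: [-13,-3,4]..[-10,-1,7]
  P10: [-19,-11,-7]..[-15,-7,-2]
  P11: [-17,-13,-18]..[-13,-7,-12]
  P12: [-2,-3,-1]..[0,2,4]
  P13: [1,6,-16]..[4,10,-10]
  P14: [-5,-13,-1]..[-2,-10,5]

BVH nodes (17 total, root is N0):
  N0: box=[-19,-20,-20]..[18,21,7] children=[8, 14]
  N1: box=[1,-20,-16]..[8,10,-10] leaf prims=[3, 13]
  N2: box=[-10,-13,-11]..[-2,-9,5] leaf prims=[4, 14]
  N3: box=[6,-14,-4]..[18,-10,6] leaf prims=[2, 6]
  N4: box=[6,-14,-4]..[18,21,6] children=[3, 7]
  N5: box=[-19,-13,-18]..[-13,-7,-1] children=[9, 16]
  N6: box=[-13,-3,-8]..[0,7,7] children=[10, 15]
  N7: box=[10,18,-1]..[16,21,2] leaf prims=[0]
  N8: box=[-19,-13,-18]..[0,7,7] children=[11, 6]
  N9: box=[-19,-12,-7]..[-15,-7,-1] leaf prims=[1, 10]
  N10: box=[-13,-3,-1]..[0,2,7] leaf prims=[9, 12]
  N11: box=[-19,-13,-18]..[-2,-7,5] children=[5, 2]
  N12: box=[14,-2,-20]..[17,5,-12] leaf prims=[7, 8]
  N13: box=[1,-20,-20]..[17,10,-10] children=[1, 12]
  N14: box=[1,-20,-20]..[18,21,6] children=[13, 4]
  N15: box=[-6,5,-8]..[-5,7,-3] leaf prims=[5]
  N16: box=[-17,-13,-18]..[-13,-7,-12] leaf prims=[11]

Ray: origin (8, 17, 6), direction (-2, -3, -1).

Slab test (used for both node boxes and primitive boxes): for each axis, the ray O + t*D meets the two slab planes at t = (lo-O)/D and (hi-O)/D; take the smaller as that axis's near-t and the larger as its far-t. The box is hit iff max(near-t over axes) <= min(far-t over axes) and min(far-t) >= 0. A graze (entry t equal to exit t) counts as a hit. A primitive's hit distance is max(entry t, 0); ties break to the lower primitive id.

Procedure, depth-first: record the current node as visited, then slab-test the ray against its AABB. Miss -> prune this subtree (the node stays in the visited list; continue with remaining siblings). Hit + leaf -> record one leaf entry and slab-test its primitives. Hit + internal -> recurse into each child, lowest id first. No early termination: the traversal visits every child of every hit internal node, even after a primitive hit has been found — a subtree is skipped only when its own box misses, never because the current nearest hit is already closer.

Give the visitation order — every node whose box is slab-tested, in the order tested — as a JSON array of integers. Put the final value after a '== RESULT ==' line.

Traverse from the root:
N0 x:[-5,27/2] y:[-4/3,37/3] z:[-1,26] -> hit [-1,37/3], descend [8, 14]
  N8 x:[4,27/2] y:[10/3,10] z:[-1,24] -> hit [4,10], descend [6, 11]
    N6 x:[4,21/2] y:[10/3,20/3] z:[-1,14] -> hit [4,20/3], descend [10, 15]
      N10 x:[4,21/2] y:[5,20/3] z:[-1,7] -> hit [5,20/3] leaf, test {P9(miss), P12@t=5}
      N15 x:[13/2,7] y:[10/3,4] z:[9,14] -> miss, prune
    N11 x:[5,27/2] y:[8,10] z:[1,24] -> hit [8,10], descend [2, 5]
      N2 x:[5,9] y:[26/3,10] z:[1,17] -> hit [26/3,9] leaf, test {P4(miss), P14(miss)}
      N5 x:[21/2,27/2] y:[8,10] z:[7,24] -> miss, prune
  N14 x:[-5,7/2] y:[-4/3,37/3] z:[0,26] -> hit [0,7/2], descend [4, 13]
    N4 x:[-5,1] y:[-4/3,31/3] z:[0,10] -> hit [0,1], descend [3, 7]
      N3 x:[-5,1] y:[9,31/3] z:[0,10] -> miss, prune
      N7 x:[-4,-1] y:[-4/3,-1/3] z:[4,7] -> miss, prune
    N13 x:[-9/2,7/2] y:[7/3,37/3] z:[16,26] -> miss, prune

Summary -> nodes [0, 8, 6, 10, 15, 11, 2, 5, 14, 4, 3, 7, 13]; box-tests=13; leaf-entries=2; first=P12

== RESULT ==
[0, 8, 6, 10, 15, 11, 2, 5, 14, 4, 3, 7, 13]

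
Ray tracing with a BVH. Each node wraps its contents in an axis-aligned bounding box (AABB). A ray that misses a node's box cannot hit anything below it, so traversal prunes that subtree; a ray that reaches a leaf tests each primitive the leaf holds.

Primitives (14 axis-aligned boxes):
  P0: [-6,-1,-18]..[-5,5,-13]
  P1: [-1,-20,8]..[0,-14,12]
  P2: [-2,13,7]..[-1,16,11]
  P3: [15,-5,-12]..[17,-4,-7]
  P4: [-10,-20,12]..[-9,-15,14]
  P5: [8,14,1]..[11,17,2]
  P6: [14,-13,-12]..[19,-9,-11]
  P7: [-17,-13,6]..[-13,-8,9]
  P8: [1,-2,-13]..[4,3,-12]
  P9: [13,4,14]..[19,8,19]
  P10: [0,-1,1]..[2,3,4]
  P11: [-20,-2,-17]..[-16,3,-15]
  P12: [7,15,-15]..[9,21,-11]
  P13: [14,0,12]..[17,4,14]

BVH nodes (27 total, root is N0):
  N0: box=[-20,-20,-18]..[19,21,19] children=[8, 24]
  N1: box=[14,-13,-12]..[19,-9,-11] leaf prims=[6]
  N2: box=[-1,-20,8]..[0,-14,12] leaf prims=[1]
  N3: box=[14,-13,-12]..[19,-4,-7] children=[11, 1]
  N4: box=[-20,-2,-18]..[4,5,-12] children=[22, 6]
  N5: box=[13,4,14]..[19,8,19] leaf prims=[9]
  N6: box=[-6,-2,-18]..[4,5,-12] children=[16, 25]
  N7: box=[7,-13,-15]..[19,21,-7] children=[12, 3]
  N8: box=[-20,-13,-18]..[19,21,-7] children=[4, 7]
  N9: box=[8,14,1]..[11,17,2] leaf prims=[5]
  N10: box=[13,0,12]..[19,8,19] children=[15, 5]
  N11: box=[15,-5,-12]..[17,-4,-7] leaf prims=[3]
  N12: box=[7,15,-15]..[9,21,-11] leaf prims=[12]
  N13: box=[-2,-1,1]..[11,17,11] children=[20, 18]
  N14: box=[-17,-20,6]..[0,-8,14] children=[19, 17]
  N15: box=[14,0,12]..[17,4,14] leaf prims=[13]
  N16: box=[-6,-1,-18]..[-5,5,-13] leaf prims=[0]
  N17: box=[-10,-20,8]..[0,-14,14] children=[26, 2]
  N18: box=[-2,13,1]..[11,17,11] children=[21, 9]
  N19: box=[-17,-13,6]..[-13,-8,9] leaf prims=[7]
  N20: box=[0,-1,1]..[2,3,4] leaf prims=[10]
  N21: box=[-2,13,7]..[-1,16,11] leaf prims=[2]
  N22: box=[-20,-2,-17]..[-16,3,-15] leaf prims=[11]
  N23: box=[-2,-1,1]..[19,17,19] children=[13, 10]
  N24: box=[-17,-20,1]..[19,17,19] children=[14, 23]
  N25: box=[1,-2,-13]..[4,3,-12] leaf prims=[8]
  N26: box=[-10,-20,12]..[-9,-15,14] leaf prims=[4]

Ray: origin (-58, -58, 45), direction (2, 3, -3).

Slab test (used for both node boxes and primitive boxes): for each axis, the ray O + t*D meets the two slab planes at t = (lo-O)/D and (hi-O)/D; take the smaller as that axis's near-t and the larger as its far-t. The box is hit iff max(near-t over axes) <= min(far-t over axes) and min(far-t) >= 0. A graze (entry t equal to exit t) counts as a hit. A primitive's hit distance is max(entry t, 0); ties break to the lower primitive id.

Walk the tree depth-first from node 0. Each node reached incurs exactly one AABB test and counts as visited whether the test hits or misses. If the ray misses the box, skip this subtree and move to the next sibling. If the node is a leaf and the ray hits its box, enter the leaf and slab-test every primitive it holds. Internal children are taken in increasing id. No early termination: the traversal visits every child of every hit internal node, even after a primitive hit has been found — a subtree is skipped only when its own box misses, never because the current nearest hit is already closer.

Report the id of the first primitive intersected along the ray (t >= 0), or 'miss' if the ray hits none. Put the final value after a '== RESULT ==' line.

Traverse from the root:
N0 x:[19,77/2] y:[38/3,79/3] z:[26/3,21] -> hit [19,21], descend [8, 24]
  N8 x:[19,77/2] y:[15,79/3] z:[52/3,21] -> hit [19,21], descend [4, 7]
    N4 x:[19,31] y:[56/3,21] z:[19,21] -> hit [19,21], descend [6, 22]
      N6 x:[26,31] y:[56/3,21] z:[19,21] -> miss, prune
      N22 x:[19,21] y:[56/3,61/3] z:[20,62/3] -> hit [20,61/3] leaf, test {P11@t=20}
    N7 x:[65/2,77/2] y:[15,79/3] z:[52/3,20] -> miss, prune
  N24 x:[41/2,77/2] y:[38/3,25] z:[26/3,44/3] -> miss, prune

7 AABB tests over nodes [0, 8, 4, 6, 22, 7, 24]; 1 leaf entered; closest P11.

== RESULT ==
11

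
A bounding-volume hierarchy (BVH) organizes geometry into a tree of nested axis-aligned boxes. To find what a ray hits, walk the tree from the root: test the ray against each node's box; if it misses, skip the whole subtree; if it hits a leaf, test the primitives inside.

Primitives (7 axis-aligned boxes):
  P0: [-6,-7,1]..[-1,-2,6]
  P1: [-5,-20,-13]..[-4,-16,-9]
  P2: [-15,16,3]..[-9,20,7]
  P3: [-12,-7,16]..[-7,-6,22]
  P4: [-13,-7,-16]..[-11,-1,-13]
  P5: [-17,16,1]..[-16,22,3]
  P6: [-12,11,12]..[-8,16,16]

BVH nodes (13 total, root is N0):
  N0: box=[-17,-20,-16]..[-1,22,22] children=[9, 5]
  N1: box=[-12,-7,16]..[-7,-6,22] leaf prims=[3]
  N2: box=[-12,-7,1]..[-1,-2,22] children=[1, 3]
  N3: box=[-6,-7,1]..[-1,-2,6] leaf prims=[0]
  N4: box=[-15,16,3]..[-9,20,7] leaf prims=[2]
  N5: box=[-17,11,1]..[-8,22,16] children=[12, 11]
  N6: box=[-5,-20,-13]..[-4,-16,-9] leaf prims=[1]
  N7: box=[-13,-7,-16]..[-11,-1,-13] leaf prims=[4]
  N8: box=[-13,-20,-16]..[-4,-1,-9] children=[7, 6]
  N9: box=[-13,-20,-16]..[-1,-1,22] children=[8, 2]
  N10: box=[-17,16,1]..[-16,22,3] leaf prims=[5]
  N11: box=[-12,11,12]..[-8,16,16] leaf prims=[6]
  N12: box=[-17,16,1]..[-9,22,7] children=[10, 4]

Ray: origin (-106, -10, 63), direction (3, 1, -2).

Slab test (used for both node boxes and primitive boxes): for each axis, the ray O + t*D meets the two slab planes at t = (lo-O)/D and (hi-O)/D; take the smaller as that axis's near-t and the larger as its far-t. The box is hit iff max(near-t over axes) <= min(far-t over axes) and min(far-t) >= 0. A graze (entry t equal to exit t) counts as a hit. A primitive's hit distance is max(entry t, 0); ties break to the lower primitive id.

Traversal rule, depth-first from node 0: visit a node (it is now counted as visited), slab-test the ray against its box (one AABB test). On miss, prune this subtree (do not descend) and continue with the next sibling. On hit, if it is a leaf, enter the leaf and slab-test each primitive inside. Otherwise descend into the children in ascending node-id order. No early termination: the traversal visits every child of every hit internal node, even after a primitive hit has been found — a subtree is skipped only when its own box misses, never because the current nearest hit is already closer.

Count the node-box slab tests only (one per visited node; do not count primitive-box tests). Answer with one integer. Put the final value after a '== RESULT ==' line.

Traverse from the root:
N0 x:[89/3,35] y:[-10,32] z:[41/2,79/2] -> hit [89/3,32], descend [5, 9]
  N5 x:[89/3,98/3] y:[21,32] z:[47/2,31] -> hit [89/3,31], descend [11, 12]
    N11 x:[94/3,98/3] y:[21,26] z:[47/2,51/2] -> miss, prune
    N12 x:[89/3,97/3] y:[26,32] z:[28,31] -> hit [89/3,31], descend [4, 10]
      N4 x:[91/3,97/3] y:[26,30] z:[28,30] -> miss, prune
      N10 x:[89/3,30] y:[26,32] z:[30,31] -> hit [30,30] leaf, test {P5@t=30}
  N9 x:[31,35] y:[-10,9] z:[41/2,79/2] -> miss, prune

Visited [0, 5, 11, 12, 4, 10, 9]. Tests: 7 box, 1 leaf. Nearest: P5.

== RESULT ==
7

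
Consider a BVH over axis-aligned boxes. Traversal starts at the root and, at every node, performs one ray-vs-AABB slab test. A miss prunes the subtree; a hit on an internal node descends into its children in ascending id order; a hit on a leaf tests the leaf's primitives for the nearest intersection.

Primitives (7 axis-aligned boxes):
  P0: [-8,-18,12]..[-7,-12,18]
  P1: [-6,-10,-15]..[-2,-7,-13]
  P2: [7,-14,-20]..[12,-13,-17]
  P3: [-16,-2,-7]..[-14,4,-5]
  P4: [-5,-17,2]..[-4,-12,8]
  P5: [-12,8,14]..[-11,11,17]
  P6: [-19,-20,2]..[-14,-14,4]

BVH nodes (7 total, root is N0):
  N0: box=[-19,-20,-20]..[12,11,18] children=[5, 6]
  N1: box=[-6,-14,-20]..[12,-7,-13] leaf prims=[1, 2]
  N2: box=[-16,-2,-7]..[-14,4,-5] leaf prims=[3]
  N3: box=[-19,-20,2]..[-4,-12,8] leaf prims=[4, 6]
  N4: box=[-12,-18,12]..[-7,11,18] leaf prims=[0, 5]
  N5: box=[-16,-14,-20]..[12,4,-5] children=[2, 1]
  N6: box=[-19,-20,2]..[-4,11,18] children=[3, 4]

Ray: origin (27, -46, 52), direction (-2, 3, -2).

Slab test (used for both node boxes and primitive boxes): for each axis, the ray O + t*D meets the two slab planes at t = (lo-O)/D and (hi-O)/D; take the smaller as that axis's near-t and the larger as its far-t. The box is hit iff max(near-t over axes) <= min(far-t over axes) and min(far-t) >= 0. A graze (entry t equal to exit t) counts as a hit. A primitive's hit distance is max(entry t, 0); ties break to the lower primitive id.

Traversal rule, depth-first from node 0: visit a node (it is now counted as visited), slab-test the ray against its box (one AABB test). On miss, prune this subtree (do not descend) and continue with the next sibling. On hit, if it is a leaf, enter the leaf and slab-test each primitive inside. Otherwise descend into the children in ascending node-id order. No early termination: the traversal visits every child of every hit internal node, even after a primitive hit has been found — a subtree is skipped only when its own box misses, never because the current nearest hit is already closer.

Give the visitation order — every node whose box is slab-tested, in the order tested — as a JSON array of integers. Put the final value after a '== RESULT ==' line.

Walk:
N0 x:[15/2,23] y:[26/3,19] z:[17,36] -> hit [17,19], descend [5, 6]
  N5 x:[15/2,43/2] y:[32/3,50/3] z:[57/2,36] -> miss, prune
  N6 x:[31/2,23] y:[26/3,19] z:[17,25] -> hit [17,19], descend [3, 4]
    N3 x:[31/2,23] y:[26/3,34/3] z:[22,25] -> miss, prune
    N4 x:[17,39/2] y:[28/3,19] z:[17,20] -> hit [17,19] leaf, test {P0(miss), P5@t=19}

Summary -> nodes [0, 5, 6, 3, 4]; box-tests=5; leaf-entries=1; first=P5

== RESULT ==
[0, 5, 6, 3, 4]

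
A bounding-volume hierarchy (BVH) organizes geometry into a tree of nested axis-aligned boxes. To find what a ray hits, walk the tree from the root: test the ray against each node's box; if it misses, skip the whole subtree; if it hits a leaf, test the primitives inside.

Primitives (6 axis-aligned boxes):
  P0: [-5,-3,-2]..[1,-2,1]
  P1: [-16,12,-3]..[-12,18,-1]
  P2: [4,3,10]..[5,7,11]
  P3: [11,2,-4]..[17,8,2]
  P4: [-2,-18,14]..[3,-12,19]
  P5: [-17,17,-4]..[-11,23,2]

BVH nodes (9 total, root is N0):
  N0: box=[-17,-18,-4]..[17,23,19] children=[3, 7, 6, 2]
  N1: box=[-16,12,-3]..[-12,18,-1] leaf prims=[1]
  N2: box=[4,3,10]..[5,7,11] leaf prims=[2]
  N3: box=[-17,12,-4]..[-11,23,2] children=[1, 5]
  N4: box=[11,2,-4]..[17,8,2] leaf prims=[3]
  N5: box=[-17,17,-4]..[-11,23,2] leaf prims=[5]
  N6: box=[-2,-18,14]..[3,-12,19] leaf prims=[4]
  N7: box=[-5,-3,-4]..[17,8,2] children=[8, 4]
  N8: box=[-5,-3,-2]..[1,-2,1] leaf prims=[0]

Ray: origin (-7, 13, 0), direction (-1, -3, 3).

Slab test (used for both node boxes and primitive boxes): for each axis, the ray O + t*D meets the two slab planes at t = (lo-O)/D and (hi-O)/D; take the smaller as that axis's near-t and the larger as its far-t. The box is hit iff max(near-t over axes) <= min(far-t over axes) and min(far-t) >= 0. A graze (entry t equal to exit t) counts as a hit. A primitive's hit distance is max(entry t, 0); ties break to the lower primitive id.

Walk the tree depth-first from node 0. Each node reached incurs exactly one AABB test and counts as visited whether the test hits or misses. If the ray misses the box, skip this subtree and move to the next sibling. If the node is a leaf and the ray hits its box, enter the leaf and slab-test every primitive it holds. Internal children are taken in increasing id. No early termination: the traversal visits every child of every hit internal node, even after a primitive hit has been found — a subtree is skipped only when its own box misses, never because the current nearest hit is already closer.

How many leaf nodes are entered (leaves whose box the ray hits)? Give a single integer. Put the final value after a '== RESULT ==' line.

Trace the traversal:
N0 x:[-24,10] y:[-10/3,31/3] z:[-4/3,19/3] -> hit [-4/3,19/3], descend [2, 3, 6, 7]
  N2 x:[-12,-11] y:[2,10/3] z:[10/3,11/3] -> miss, prune
  N3 x:[4,10] y:[-10/3,1/3] z:[-4/3,2/3] -> miss, prune
  N6 x:[-10,-5] y:[25/3,31/3] z:[14/3,19/3] -> miss, prune
  N7 x:[-24,-2] y:[5/3,16/3] z:[-4/3,2/3] -> miss, prune

Summary -> nodes [0, 2, 3, 6, 7]; box-tests=5; leaf-entries=0; first=miss

== RESULT ==
0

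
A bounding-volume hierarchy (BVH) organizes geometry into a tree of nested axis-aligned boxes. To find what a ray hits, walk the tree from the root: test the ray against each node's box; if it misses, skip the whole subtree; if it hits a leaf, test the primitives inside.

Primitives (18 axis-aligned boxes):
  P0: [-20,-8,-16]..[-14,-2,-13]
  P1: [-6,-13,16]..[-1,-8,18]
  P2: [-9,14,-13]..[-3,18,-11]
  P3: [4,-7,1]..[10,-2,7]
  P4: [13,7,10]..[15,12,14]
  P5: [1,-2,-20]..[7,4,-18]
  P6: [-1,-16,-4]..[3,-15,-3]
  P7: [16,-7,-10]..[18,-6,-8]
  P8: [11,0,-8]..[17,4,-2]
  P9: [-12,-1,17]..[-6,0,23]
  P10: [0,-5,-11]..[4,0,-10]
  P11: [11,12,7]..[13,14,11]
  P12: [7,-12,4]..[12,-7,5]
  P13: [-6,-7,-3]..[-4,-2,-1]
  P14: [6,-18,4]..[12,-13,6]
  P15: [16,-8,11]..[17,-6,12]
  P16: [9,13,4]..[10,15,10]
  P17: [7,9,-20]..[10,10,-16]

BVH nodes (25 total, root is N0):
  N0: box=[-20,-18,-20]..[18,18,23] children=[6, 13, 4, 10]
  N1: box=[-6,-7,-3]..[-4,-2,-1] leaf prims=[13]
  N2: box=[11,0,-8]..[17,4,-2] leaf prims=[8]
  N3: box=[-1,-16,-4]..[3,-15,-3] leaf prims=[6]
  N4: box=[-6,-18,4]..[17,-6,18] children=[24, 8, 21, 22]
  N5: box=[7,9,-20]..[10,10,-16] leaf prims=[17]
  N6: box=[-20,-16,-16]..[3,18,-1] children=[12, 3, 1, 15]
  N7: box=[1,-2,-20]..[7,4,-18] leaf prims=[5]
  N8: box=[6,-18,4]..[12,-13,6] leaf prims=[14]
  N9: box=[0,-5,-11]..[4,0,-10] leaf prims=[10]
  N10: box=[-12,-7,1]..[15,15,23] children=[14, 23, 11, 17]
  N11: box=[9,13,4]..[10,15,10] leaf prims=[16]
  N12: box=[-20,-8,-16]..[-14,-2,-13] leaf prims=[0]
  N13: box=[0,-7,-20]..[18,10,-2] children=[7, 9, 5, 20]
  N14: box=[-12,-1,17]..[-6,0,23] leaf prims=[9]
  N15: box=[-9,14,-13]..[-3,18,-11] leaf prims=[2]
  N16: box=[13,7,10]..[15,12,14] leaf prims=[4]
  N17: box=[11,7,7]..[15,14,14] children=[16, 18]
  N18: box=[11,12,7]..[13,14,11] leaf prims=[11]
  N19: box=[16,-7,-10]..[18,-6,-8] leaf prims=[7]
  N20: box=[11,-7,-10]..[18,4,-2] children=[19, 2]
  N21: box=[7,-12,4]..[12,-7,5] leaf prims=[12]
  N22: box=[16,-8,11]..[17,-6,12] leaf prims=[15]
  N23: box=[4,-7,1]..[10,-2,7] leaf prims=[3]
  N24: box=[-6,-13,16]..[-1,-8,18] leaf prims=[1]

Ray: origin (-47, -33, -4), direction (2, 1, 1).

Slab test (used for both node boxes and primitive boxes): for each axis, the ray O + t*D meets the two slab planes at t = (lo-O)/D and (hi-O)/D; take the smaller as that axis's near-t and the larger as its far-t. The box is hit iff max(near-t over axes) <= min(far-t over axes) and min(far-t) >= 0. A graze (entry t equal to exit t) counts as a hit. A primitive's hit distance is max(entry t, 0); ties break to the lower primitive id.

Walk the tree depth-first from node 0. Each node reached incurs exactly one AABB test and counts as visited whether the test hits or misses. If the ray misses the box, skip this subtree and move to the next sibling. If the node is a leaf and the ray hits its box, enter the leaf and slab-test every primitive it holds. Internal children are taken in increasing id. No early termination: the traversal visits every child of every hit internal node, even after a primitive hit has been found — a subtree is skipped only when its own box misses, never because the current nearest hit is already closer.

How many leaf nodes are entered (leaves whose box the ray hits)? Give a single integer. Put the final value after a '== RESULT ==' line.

Traverse from the root:
N0 x:[27/2,65/2] y:[15,51] z:[-16,27] -> hit [15,27], descend [4, 6, 10, 13]
  N4 x:[41/2,32] y:[15,27] z:[8,22] -> hit [41/2,22], descend [8, 21, 22, 24]
    N8 x:[53/2,59/2] y:[15,20] z:[8,10] -> miss, prune
    N21 x:[27,59/2] y:[21,26] z:[8,9] -> miss, prune
    N22 x:[63/2,32] y:[25,27] z:[15,16] -> miss, prune
    N24 x:[41/2,23] y:[20,25] z:[20,22] -> hit [41/2,22] leaf, test {P1@t=41/2}
  N6 x:[27/2,25] y:[17,51] z:[-12,3] -> miss, prune
  N10 x:[35/2,31] y:[26,48] z:[5,27] -> hit [26,27], descend [11, 14, 17, 23]
    N11 x:[28,57/2] y:[46,48] z:[8,14] -> miss, prune
    N14 x:[35/2,41/2] y:[32,33] z:[21,27] -> miss, prune
    N17 x:[29,31] y:[40,47] z:[11,18] -> miss, prune
    N23 x:[51/2,57/2] y:[26,31] z:[5,11] -> miss, prune
  N13 x:[47/2,65/2] y:[26,43] z:[-16,2] -> miss, prune

Summary -> nodes [0, 4, 8, 21, 22, 24, 6, 10, 11, 14, 17, 23, 13]; box-tests=13; leaf-entries=1; first=P1

== RESULT ==
1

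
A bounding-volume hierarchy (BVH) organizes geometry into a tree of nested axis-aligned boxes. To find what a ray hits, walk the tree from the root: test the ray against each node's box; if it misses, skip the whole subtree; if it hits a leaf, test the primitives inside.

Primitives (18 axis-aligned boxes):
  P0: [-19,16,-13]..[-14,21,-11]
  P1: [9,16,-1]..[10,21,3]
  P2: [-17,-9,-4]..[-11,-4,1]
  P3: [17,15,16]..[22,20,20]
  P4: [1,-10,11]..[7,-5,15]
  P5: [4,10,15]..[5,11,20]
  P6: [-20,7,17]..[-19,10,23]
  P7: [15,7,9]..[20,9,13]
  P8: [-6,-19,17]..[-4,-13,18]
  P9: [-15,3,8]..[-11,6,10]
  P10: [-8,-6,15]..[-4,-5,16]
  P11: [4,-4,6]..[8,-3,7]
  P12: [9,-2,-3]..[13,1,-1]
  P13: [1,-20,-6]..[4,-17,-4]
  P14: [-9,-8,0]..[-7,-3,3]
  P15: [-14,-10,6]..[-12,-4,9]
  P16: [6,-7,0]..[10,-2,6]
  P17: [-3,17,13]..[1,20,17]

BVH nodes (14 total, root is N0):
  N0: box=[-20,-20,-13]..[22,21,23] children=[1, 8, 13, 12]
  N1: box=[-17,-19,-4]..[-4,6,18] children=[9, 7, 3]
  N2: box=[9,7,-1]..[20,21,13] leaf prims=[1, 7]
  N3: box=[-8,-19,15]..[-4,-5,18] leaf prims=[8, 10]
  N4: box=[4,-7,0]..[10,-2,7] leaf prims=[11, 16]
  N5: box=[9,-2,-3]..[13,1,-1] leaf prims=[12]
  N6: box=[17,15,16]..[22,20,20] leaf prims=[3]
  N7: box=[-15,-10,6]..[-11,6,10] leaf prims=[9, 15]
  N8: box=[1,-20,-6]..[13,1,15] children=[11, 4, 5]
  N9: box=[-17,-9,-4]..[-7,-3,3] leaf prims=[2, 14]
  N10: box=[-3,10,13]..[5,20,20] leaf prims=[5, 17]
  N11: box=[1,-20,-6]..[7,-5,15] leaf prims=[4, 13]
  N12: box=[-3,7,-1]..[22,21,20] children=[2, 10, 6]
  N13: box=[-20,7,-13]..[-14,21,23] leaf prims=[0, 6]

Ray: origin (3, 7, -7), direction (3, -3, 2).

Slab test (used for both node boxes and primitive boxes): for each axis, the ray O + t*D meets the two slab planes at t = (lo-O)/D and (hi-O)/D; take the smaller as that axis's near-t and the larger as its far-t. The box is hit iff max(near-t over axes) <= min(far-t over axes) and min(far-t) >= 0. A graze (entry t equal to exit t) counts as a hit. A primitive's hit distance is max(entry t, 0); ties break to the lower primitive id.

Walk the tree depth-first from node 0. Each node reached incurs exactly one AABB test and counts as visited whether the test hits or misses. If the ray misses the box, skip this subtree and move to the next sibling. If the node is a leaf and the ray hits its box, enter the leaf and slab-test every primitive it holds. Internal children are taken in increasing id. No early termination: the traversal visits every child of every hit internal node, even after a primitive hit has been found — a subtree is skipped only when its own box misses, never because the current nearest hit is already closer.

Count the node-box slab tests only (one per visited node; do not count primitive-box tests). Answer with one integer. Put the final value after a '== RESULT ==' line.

Traverse from the root:
N0 x:[-23/3,19/3] y:[-14/3,9] z:[-3,15] -> hit [-3,19/3], descend [1, 8, 12, 13]
  N1 x:[-20/3,-7/3] y:[1/3,26/3] z:[3/2,25/2] -> miss, prune
  N8 x:[-2/3,10/3] y:[2,9] z:[1/2,11] -> hit [2,10/3], descend [4, 5, 11]
    N4 x:[1/3,7/3] y:[3,14/3] z:[7/2,7] -> miss, prune
    N5 x:[2,10/3] y:[2,3] z:[2,3] -> hit [2,3] leaf, test {P12@t=2}
    N11 x:[-2/3,4/3] y:[4,9] z:[1/2,11] -> miss, prune
  N12 x:[-2,19/3] y:[-14/3,0] z:[3,27/2] -> miss, prune
  N13 x:[-23/3,-17/3] y:[-14/3,0] z:[-3,15] -> miss, prune

8 AABB tests over nodes [0, 1, 8, 4, 5, 11, 12, 13]; 1 leaf entered; closest P12.

== RESULT ==
8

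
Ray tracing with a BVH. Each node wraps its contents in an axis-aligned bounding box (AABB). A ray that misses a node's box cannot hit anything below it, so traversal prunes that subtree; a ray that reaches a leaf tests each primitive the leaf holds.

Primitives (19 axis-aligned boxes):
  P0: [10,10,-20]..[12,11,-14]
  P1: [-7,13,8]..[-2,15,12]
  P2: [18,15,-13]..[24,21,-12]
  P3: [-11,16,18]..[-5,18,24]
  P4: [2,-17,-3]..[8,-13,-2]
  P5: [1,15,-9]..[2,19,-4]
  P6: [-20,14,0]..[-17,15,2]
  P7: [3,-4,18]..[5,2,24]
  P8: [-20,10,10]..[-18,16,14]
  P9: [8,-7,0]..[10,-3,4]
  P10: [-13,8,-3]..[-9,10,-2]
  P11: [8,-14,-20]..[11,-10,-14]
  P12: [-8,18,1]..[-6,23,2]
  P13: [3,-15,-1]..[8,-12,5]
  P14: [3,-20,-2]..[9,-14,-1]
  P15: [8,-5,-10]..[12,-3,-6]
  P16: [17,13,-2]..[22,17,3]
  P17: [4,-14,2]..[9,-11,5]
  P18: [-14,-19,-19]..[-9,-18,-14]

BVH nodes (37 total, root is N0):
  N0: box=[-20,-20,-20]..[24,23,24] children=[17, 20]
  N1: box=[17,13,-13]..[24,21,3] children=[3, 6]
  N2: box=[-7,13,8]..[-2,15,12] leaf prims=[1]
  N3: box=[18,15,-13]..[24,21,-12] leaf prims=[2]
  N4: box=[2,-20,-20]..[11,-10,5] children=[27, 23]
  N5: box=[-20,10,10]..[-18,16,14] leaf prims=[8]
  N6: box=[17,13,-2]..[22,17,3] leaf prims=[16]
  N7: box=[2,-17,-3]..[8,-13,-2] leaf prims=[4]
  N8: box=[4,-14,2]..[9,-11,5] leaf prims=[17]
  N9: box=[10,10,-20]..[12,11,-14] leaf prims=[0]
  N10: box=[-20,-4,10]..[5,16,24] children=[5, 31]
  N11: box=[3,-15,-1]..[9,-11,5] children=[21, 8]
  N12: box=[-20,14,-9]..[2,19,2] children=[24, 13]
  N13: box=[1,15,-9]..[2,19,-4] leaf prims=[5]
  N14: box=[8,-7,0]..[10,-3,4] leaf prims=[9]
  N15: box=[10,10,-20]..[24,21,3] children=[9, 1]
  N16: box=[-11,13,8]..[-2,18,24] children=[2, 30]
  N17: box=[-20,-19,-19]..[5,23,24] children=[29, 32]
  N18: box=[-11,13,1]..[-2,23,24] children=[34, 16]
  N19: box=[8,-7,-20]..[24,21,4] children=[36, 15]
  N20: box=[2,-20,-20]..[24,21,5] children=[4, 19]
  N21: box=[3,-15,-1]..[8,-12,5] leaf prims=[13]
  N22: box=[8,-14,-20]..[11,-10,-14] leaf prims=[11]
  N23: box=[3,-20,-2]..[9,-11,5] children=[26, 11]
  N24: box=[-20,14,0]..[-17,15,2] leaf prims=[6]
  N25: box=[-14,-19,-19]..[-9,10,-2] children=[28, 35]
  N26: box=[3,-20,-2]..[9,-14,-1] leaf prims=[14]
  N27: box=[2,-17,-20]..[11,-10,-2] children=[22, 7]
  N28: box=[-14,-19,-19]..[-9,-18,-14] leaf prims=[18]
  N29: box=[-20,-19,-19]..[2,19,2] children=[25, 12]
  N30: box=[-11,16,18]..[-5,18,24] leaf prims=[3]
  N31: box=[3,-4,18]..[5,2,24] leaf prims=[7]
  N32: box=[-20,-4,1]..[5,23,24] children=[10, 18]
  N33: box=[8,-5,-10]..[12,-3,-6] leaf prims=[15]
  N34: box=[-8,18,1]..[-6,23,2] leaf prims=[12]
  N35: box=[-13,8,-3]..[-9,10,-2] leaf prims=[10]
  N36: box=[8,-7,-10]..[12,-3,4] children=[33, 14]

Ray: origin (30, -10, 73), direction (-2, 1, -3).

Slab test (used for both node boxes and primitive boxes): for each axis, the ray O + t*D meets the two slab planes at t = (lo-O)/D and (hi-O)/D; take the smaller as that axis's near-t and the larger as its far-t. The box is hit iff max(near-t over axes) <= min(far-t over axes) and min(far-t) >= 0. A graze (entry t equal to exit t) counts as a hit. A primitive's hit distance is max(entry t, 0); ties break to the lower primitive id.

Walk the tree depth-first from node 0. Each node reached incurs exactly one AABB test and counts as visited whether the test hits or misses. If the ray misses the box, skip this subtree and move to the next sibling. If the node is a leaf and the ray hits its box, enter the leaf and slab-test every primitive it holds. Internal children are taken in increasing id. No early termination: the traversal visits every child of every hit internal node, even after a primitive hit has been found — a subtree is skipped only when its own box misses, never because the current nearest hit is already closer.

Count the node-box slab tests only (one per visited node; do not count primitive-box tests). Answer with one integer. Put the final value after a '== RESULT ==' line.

Walk:
N0 x:[3,25] y:[-10,33] z:[49/3,31] -> hit [49/3,25], descend [17, 20]
  N17 x:[25/2,25] y:[-9,33] z:[49/3,92/3] -> hit [49/3,25], descend [29, 32]
    N29 x:[14,25] y:[-9,29] z:[71/3,92/3] -> hit [71/3,25], descend [12, 25]
      N12 x:[14,25] y:[24,29] z:[71/3,82/3] -> hit [24,25], descend [13, 24]
        N13 x:[14,29/2] y:[25,29] z:[77/3,82/3] -> miss, prune
        N24 x:[47/2,25] y:[24,25] z:[71/3,73/3] -> hit [24,73/3] leaf, test {P6@t=24}
      N25 x:[39/2,22] y:[-9,20] z:[25,92/3] -> miss, prune
    N32 x:[25/2,25] y:[6,33] z:[49/3,24] -> hit [49/3,24], descend [10, 18]
      N10 x:[25/2,25] y:[6,26] z:[49/3,21] -> hit [49/3,21], descend [5, 31]
        N5 x:[24,25] y:[20,26] z:[59/3,21] -> miss, prune
        N31 x:[25/2,27/2] y:[6,12] z:[49/3,55/3] -> miss, prune
      N18 x:[16,41/2] y:[23,33] z:[49/3,24] -> miss, prune
  N20 x:[3,14] y:[-10,31] z:[68/3,31] -> miss, prune

Visited [0, 17, 29, 12, 13, 24, 25, 32, 10, 5, 31, 18, 20]. Tests: 13 box, 1 leaf. Nearest: P6.

== RESULT ==
13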